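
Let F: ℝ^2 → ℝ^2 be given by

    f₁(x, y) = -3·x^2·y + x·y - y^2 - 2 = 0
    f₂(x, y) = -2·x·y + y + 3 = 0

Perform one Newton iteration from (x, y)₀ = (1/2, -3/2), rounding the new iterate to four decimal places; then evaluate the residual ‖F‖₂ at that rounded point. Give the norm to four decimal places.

6.5622

At (1/2, -3/2): F = (-3.8750, 3.0000).
Jacobian J = [[-6·x·y + y, -3·x^2 + x - 2·y], [-2·y, -2·x + 1]].
At the point, J = [[3.0000, 2.7500], [3.0000, 0.0000]] (det J = -8.2500).
Solving J·Δ = −F gives Δ = (-1.0000, 2.5000).
Then the next iterate is (x, y)₁ = (-0.5000, 1.0000).
Re-evaluating at (-0.5000, 1.0000): F = (-4.2500, 5.0000), so ‖F‖₂ = 6.5622.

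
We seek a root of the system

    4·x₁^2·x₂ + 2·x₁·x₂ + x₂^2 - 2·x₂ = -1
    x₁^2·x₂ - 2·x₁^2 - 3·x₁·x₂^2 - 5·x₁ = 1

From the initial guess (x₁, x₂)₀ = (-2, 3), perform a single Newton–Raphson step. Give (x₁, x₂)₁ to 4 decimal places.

(-1.5217, 1.7554)

At (-2, 3): F = (40.0000, 67.0000).
Jacobian J = [[8·x₁·x₂ + 2·x₂, 4·x₁^2 + 2·x₁ + 2·x₂ - 2], [2·x₁·x₂ - 4·x₁ - 3·x₂^2 - 5, x₁^2 - 6·x₁·x₂]].
At the point, J = [[-42.0000, 16.0000], [-36.0000, 40.0000]] (det J = -1104.0000).
Solving J·Δ = −F gives Δ = (0.4783, -1.2446).
Then the next iterate is (x₁, x₂)₁ = (-1.5217, 1.7554).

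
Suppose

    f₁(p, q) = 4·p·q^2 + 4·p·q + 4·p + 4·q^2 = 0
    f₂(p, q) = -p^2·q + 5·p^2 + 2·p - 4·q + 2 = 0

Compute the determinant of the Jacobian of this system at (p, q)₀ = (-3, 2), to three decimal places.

-1068.000

J = [[4·q^2 + 4·q + 4, 8·p·q + 4·p + 8·q], [-2·p·q + 10·p + 2, -p^2 - 4]].
At the point, J = [[28.000, -44.000], [-16.000, -13.000]].
det J = -1068.000.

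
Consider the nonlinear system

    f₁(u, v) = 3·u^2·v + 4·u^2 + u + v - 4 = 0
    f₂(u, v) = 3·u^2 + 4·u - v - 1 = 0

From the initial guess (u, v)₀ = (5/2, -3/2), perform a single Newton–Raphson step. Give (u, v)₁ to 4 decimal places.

(0.9707, -1.3060)

At (5/2, -3/2): F = (-6.1250, 29.2500).
Jacobian J = [[6·u·v + 8·u + 1, 3·u^2 + 1], [6·u + 4, -1]].
At the point, J = [[-1.5000, 19.7500], [19.0000, -1.0000]] (det J = -373.7500).
Solving J·Δ = −F gives Δ = (-1.5293, 0.1940).
Then the next iterate is (u, v)₁ = (0.9707, -1.3060).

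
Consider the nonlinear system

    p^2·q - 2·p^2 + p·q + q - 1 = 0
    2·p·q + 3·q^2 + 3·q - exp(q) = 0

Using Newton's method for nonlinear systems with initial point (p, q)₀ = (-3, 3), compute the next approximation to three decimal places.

(-2.834, 2.785)

At (-3, 3): F = (2.000, -2.08554).
Jacobian J = [[2·p·q - 4·p + q, p^2 + p + 1], [2·q, 2·p + 6·q - exp(q) + 3]].
At the point, J = [[-3.000, 7.000], [6.000, -5.08554]] (det J = -26.74339).
Solving J·Δ = −F gives Δ = (0.166, -0.215).
Then the next iterate is (p, q)₁ = (-2.834, 2.785).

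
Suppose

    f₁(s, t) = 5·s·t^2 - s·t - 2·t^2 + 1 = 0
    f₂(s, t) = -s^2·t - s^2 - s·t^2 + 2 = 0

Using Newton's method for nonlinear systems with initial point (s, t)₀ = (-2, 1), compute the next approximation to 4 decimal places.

At (-2, 1): F = (-9.0000, -4.0000).
Jacobian J = [[5·t^2 - t, 10·s·t - s - 4·t], [-2·s·t - 2·s - t^2, -s^2 - 2·s·t]].
At the point, J = [[4.0000, -22.0000], [7.0000, 0.0000]] (det J = 154.0000).
Solving J·Δ = −F gives Δ = (0.5714, -0.3052).
Then the next iterate is (s, t)₁ = (-1.4286, 0.6948).

(-1.4286, 0.6948)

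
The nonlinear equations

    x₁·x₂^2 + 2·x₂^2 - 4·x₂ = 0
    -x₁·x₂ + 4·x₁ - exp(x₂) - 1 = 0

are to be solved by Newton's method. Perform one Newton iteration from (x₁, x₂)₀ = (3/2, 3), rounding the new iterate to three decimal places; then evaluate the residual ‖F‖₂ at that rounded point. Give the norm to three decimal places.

8.466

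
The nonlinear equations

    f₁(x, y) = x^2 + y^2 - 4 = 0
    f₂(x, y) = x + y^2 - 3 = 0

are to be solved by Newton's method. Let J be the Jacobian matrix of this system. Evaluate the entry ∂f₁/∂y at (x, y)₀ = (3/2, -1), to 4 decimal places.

-2.0000

∂f₁/∂y = 2·y.
At (3/2, -1) this is -2.0000.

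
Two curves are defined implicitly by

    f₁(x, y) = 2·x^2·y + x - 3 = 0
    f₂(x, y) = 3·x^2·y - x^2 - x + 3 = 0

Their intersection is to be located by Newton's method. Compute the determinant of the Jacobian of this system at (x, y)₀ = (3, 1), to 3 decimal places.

J = [[4·x·y + 1, 2·x^2], [6·x·y - 2·x - 1, 3·x^2]].
At the point, J = [[13.000, 18.000], [11.000, 27.000]].
det J = 153.000.

153.000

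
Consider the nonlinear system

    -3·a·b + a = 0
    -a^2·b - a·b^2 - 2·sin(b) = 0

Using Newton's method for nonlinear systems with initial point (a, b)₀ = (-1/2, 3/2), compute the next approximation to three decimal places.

(0.882, 3.558)

At (-1/2, 3/2): F = (1.750, -1.24499).
Jacobian J = [[-3·b + 1, -3·a], [-2·a·b - b^2, -a^2 - 2·a·b - 2·cos(b)]].
At the point, J = [[-3.500, 1.500], [-0.750, 1.10853]] (det J = -2.75484).
Solving J·Δ = −F gives Δ = (1.382, 2.058).
Then the next iterate is (a, b)₁ = (0.882, 3.558).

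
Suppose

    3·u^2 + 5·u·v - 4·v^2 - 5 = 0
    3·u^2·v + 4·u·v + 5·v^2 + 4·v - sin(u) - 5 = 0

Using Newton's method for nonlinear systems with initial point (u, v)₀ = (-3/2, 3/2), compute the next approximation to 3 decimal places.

At (-3/2, 3/2): F = (-18.500, 14.37249).
Jacobian J = [[6·u + 5·v, 5·u - 8·v], [6·u·v + 4·v - cos(u), 3·u^2 + 4·u + 10·v + 4]].
At the point, J = [[-1.500, -19.500], [-7.57074, 19.750]] (det J = -177.25438).
Solving J·Δ = −F gives Δ = (-0.480, -0.912).
Then the next iterate is (u, v)₁ = (-1.980, 0.588).

(-1.980, 0.588)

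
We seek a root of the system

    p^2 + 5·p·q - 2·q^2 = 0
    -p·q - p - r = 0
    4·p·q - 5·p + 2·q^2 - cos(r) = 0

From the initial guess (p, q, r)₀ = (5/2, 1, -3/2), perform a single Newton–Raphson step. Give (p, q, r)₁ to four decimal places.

(0.8931, 0.9199, -1.5859)

At (5/2, 1, -3/2): F = (16.7500, -3.5000, -0.570737).
Jacobian J = [[2·p + 5·q, 5·p - 4·q, 0], [-q - 1, -p, -1], [4·q - 5, 4·p + 4·q, sin(r)]].
At the point, J = [[10.0000, 8.5000, 0.0000], [-2.0000, -2.5000, -1.0000], [-1.0000, 14.0000, -0.997495]] (det J = 156.479960).
Solving J·Δ = −F gives Δ = (-1.6069, -0.0801, -0.0859).
Then the next iterate is (p, q, r)₁ = (0.8931, 0.9199, -1.5859).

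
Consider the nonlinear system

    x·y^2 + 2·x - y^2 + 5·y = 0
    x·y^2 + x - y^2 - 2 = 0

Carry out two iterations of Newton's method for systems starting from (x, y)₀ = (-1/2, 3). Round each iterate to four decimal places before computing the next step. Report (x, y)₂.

At (-1/2, 3): F = (0.5000, -16.0000).
Jacobian J = [[y^2 + 2, 2·x·y - 2·y + 5], [y^2 + 1, 2·x·y - 2·y]].
At the point, J = [[11.0000, -4.0000], [10.0000, -9.0000]] (det J = -59.0000).
Solving J·Δ = −F gives Δ = (-1.1610, -3.0678).
Then the next iterate is (x, y)₁ = (-1.6610, -0.0678).
Round to (-1.6610, -0.0678) and repeat: F = (-3.673232, -3.673232), J = [[2.004597, 5.360832], [1.004597, 0.360832]].
Δ = (3.9394, -0.7879), so (x, y)₂ = (2.2784, -0.8557).

(2.2784, -0.8557)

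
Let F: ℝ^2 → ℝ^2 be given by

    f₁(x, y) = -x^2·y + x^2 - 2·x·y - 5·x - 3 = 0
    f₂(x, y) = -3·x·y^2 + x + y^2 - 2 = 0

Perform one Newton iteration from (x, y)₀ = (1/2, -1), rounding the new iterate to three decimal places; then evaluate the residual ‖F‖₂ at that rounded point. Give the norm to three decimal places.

34.151

At (1/2, -1): F = (-4.000, -2.000).
Jacobian J = [[-2·x·y + 2·x - 2·y - 5, -x^2 - 2·x], [-3·y^2 + 1, -6·x·y + 2·y]].
At the point, J = [[-1.000, -1.250], [-2.000, 1.000]] (det J = -3.500).
Solving J·Δ = −F gives Δ = (-1.857, -1.714).
Then the next iterate is (x, y)₁ = (-1.357, -2.714).
Re-evaluating at (-1.357, -2.714): F = (3.25835, 33.99495), so ‖F‖₂ = 34.151.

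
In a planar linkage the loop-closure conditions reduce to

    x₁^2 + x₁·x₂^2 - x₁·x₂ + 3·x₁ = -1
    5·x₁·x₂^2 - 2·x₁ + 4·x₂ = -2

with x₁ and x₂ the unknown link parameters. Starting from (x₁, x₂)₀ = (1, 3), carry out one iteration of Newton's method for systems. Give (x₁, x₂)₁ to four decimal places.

(0.4403, 2.0314)

At (1, 3): F = (11.0000, 57.0000).
Jacobian J = [[2·x₁ + x₂^2 - x₂ + 3, 2·x₁·x₂ - x₁], [5·x₂^2 - 2, 10·x₁·x₂ + 4]].
At the point, J = [[11.0000, 5.0000], [43.0000, 34.0000]] (det J = 159.0000).
Solving J·Δ = −F gives Δ = (-0.5597, -0.9686).
Then the next iterate is (x₁, x₂)₁ = (0.4403, 2.0314).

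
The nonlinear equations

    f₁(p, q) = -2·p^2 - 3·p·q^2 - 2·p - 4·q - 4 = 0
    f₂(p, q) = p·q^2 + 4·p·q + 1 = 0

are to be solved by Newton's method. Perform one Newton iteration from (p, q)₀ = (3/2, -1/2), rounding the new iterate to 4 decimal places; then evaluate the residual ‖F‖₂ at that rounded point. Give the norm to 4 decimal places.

At (3/2, -1/2): F = (-10.6250, -1.6250).
Jacobian J = [[-4·p - 3·q^2 - 2, -6·p·q - 4], [q^2 + 4·q, 2·p·q + 4·p]].
At the point, J = [[-8.7500, 0.5000], [-1.7500, 4.5000]] (det J = -38.5000).
Solving J·Δ = −F gives Δ = (-1.2208, -0.1136).
Then the next iterate is (p, q)₁ = (0.2792, -0.6136).
Re-evaluating at (0.2792, -0.6136): F = (-2.575266, 0.419852), so ‖F‖₂ = 2.6093.

2.6093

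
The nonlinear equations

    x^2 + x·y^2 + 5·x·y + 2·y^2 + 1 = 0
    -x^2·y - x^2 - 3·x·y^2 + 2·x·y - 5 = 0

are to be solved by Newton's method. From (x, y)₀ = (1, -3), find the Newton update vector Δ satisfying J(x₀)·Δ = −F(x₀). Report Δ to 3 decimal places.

At (1, -3): F = (14.000, -36.000).
Jacobian J = [[2·x + y^2 + 5·y, 2·x·y + 5·x + 4·y], [-2·x·y - 2·x - 3·y^2 + 2·y, -x^2 - 6·x·y + 2·x]].
At the point, J = [[-4.000, -13.000], [-29.000, 19.000]] (det J = -453.000).
Solving J·Δ = −F gives Δ = (-0.446, 1.214).

(-0.446, 1.214)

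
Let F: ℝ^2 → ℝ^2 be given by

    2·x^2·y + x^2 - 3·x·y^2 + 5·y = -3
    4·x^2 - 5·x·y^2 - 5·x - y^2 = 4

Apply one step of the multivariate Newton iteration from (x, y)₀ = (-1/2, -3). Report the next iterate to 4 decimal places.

At (-1/2, -3): F = (0.2500, 13.0000).
Jacobian J = [[4·x·y + 2·x - 3·y^2, 2·x^2 - 6·x·y + 5], [8·x - 5·y^2 - 5, -10·x·y - 2·y]].
At the point, J = [[-22.0000, -3.5000], [-54.0000, -9.0000]] (det J = 9.0000).
Solving J·Δ = −F gives Δ = (-4.8056, 30.2778).
Then the next iterate is (x, y)₁ = (-5.3056, 27.2778).

(-5.3056, 27.2778)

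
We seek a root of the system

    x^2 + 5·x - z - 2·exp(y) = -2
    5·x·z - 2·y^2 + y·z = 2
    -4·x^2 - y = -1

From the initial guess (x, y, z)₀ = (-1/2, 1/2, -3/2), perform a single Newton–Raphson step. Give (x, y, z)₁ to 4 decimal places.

At (-1/2, 1/2, -3/2): F = (-2.047443, 0.5000, -0.5000).
Jacobian J = [[2·x + 5, -2·exp(y), -1], [5·z, -4·y + z, 5·x + y], [-8·x, -1, 0]].
At the point, J = [[4.0000, -3.297443, -1.0000], [-7.5000, -3.5000, -2.0000], [4.0000, -1.0000, 0.0000]] (det J = -3.120460).
Solving J·Δ = −F gives Δ = (0.9766, 3.4064, -9.3735).
Then the next iterate is (x, y, z)₁ = (0.4766, 3.9064, -10.8735).

(0.4766, 3.9064, -10.8735)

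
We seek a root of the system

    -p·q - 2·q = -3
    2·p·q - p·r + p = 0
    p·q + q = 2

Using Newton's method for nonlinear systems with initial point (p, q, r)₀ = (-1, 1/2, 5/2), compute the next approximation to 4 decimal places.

(3.0000, 1.0000, 5.0000)

At (-1, 1/2, 5/2): F = (2.5000, 0.5000, -2.0000).
Jacobian J = [[-q, -p - 2, 0], [2·q - r + 1, 2·p, -p], [q, p + 1, 0]].
At the point, J = [[-0.5000, -1.0000, 0.0000], [-0.5000, -2.0000, 1.0000], [0.5000, 0.0000, 0.0000]] (det J = -0.5000).
Solving J·Δ = −F gives Δ = (4.0000, 0.5000, 2.5000).
Then the next iterate is (p, q, r)₁ = (3.0000, 1.0000, 5.0000).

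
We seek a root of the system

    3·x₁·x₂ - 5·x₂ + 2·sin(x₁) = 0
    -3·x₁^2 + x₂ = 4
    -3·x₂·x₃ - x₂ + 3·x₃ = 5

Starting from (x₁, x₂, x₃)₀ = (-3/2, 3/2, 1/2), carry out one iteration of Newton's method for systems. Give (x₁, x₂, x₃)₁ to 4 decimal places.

At (-3/2, 3/2, 1/2): F = (-16.244990, -9.2500, -7.2500).
Jacobian J = [[3·x₂ + 2·cos(x₁), 3·x₁ - 5, 0], [-6·x₁, 1, 0], [0, -3·x₃ - 1, -3·x₂ + 3]].
At the point, J = [[4.641474, -9.5000, 0.0000], [9.0000, 1.0000, 0.0000], [0.0000, -2.5000, -1.5000]] (det J = -135.212212).
Solving J·Δ = −F gives Δ = (1.1551, -1.1457, -2.9239).
Then the next iterate is (x₁, x₂, x₃)₁ = (-0.3449, 0.3543, -2.4239).

(-0.3449, 0.3543, -2.4239)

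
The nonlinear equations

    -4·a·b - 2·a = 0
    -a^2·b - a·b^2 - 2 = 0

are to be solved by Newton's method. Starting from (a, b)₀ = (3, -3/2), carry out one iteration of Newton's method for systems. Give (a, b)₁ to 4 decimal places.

At (3, -3/2): F = (12.0000, 4.7500).
Jacobian J = [[-4·b - 2, -4·a], [-2·a·b - b^2, -a^2 - 2·a·b]].
At the point, J = [[4.0000, -12.0000], [6.7500, 0.0000]] (det J = 81.0000).
Solving J·Δ = −F gives Δ = (-0.7037, 0.7654).
Then the next iterate is (a, b)₁ = (2.2963, -0.7346).

(2.2963, -0.7346)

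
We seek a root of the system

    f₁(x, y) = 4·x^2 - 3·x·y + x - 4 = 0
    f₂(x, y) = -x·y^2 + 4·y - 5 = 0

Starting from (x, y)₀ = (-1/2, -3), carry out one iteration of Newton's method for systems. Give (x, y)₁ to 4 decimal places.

At (-1/2, -3): F = (-8.0000, -12.5000).
Jacobian J = [[8·x - 3·y + 1, -3·x], [-y^2, -2·x·y + 4]].
At the point, J = [[6.0000, 1.5000], [-9.0000, 1.0000]] (det J = 19.5000).
Solving J·Δ = −F gives Δ = (-0.5513, 7.5385).
Then the next iterate is (x, y)₁ = (-1.0513, 4.5385).

(-1.0513, 4.5385)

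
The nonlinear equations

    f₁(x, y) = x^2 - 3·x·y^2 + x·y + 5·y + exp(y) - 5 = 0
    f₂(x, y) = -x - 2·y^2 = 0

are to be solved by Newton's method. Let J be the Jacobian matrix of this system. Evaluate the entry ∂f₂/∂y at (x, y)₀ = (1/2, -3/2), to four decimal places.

∂f₂/∂y = -4·y.
At (1/2, -3/2) this is 6.0000.

6.0000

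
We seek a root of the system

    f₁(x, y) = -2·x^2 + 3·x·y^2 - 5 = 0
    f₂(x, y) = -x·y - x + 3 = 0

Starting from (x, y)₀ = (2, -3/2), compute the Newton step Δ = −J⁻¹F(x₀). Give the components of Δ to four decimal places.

(-6.1739, 0.4565)

At (2, -3/2): F = (0.5000, 4.0000).
Jacobian J = [[-4·x + 3·y^2, 6·x·y], [-y - 1, -x]].
At the point, J = [[-1.2500, -18.0000], [0.5000, -2.0000]] (det J = 11.5000).
Solving J·Δ = −F gives Δ = (-6.1739, 0.4565).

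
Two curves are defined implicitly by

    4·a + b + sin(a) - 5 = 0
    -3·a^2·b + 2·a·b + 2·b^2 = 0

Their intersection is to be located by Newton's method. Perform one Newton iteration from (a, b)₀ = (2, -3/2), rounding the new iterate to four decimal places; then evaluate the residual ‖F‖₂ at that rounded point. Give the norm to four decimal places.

5.0208

At (2, -3/2): F = (2.409297, 16.5000).
Jacobian J = [[cos(a) + 4, 1], [-6·a·b + 2·b, -3·a^2 + 2·a + 4·b]].
At the point, J = [[3.583853, 1.0000], [15.0000, -14.0000]] (det J = -65.173944).
Solving J·Δ = −F gives Δ = (-0.7707, 0.3528).
Then the next iterate is (a, b)₁ = (1.2293, -1.1472).
Re-evaluating at (1.2293, -1.1472): F = (-0.287745, 5.012502), so ‖F‖₂ = 5.0208.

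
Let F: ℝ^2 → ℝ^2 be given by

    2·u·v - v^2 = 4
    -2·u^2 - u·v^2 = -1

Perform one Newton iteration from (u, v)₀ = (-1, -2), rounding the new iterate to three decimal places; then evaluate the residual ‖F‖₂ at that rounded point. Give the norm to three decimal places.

At (-1, -2): F = (-4.000, 3.000).
Jacobian J = [[2·v, 2·u - 2·v], [-4·u - v^2, -2·u·v]].
At the point, J = [[-4.000, 2.000], [0.000, -4.000]] (det J = 16.000).
Solving J·Δ = −F gives Δ = (-0.625, 0.750).
Then the next iterate is (u, v)₁ = (-1.625, -1.250).
Re-evaluating at (-1.625, -1.250): F = (-1.500, -1.74219), so ‖F‖₂ = 2.299.

2.299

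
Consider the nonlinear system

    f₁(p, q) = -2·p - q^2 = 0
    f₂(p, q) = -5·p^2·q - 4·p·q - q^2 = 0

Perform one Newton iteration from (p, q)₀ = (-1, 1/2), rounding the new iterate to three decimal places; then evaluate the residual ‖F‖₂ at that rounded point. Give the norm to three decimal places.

0.377

At (-1, 1/2): F = (1.750, -0.750).
Jacobian J = [[-2, -2·q], [-10·p·q - 4·q, -5·p^2 - 4·p - 2·q]].
At the point, J = [[-2.000, -1.000], [3.000, -2.000]] (det J = 7.000).
Solving J·Δ = −F gives Δ = (0.607, 0.536).
Then the next iterate is (p, q)₁ = (-0.393, 1.036).
Re-evaluating at (-0.393, 1.036): F = (-0.28730, -0.24475), so ‖F‖₂ = 0.377.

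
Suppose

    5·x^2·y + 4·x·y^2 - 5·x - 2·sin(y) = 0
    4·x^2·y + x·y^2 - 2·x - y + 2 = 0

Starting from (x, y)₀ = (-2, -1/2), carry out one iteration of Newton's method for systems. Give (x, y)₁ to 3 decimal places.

(-1.439, -0.589)

At (-2, -1/2): F = (-1.04115, -2.000).
Jacobian J = [[10·x·y + 4·y^2 - 5, 5·x^2 + 8·x·y - 2·cos(y)], [8·x·y + y^2 - 2, 4·x^2 + 2·x·y - 1]].
At the point, J = [[6.000, 26.24483], [6.250, 17.000]] (det J = -62.03022).
Solving J·Δ = −F gives Δ = (0.561, -0.089).
Then the next iterate is (x, y)₁ = (-1.439, -0.589).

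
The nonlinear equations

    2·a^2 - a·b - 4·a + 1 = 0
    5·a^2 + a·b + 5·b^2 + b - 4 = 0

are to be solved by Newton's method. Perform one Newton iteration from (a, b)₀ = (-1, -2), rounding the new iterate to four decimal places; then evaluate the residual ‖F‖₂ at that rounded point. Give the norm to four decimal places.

6.0347

At (-1, -2): F = (5.0000, 21.0000).
Jacobian J = [[4·a - b - 4, -a], [10·a + b, a + 10·b + 1]].
At the point, J = [[-6.0000, 1.0000], [-12.0000, -20.0000]] (det J = 132.0000).
Solving J·Δ = −F gives Δ = (0.9167, 0.5000).
Then the next iterate is (a, b)₁ = (-0.0833, -1.5000).
Re-evaluating at (-0.0833, -1.5000): F = (1.222128, 5.909644), so ‖F‖₂ = 6.0347.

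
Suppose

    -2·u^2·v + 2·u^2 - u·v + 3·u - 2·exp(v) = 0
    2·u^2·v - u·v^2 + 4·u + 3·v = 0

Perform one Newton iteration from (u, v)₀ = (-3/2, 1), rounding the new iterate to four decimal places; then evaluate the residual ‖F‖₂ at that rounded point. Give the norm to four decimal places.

2814.3937

At (-3/2, 1): F = (-8.436564, 3.0000).
Jacobian J = [[-4·u·v + 4·u - v + 3, -2·u^2 - u - 2·exp(v)], [4·u·v - v^2 + 4, 2·u^2 - 2·u·v + 3]].
At the point, J = [[2.0000, -8.436564], [-3.0000, 10.5000]] (det J = -4.309691).
Solving J·Δ = −F gives Δ = (-14.6818, -4.4805).
Then the next iterate is (u, v)₁ = (-16.1818, -3.4805).
Re-evaluating at (-16.1818, -3.4805): F = (2241.515947, -1701.886696), so ‖F‖₂ = 2814.3937.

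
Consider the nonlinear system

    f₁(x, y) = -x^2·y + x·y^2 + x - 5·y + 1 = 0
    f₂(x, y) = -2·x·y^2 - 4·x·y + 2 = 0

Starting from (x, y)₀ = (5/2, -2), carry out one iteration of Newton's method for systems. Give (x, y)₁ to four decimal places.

At (5/2, -2): F = (36.0000, 2.0000).
Jacobian J = [[-2·x·y + y^2 + 1, -x^2 + 2·x·y - 5], [-2·y^2 - 4·y, -4·x·y - 4·x]].
At the point, J = [[15.0000, -21.2500], [0.0000, 10.0000]] (det J = 150.0000).
Solving J·Δ = −F gives Δ = (-2.6833, -0.2000).
Then the next iterate is (x, y)₁ = (-0.1833, -2.2000).

(-0.1833, -2.2000)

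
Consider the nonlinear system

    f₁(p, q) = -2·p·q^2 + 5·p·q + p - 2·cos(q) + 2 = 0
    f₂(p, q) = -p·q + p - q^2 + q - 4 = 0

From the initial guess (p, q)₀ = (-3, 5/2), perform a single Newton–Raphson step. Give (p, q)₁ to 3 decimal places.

At (-3, 5/2): F = (0.60229, -3.250).
Jacobian J = [[-2·q^2 + 5·q + 1, -4·p·q + 5·p + 2·sin(q)], [-q + 1, -p - 2·q + 1]].
At the point, J = [[1.000, 16.19694], [-1.500, -1.000]] (det J = 23.29542).
Solving J·Δ = −F gives Δ = (-2.234, 0.101).
Then the next iterate is (p, q)₁ = (-5.234, 2.601).

(-5.234, 2.601)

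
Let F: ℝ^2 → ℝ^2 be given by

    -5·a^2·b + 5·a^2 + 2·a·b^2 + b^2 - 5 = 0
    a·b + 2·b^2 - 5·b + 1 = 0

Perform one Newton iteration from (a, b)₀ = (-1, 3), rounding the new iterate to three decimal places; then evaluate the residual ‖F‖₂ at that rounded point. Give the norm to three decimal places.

At (-1, 3): F = (-24.000, 1.000).
Jacobian J = [[-10·a·b + 10·a + 2·b^2, -5·a^2 + 4·a·b + 2·b], [b, a + 4·b - 5]].
At the point, J = [[38.000, -11.000], [3.000, 6.000]] (det J = 261.000).
Solving J·Δ = −F gives Δ = (0.510, -0.421).
Then the next iterate is (a, b)₁ = (-0.490, 2.579).
Re-evaluating at (-0.490, 2.579): F = (-6.76256, 0.14377), so ‖F‖₂ = 6.764.

6.764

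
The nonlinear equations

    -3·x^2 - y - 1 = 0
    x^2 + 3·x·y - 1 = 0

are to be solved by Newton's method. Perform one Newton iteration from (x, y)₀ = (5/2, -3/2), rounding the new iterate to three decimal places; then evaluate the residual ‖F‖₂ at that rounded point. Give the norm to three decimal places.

5.187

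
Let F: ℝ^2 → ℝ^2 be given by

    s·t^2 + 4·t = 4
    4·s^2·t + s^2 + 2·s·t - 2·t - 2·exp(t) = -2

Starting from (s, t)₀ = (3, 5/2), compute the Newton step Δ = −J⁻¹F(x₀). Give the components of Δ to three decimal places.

(-1.006, -0.972)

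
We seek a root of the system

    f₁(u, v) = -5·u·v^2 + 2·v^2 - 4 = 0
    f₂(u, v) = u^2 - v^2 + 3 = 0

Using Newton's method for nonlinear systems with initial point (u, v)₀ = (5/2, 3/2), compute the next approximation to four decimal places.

(0.9137, 1.1895)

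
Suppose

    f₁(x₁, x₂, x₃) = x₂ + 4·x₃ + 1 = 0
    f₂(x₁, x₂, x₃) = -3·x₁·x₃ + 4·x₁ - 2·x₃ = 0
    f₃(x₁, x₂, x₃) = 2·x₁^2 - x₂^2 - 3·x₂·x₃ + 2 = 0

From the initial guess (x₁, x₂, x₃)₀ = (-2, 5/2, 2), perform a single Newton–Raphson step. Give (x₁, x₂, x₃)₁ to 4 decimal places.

(-13.2439, 13.4878, -3.6220)

At (-2, 5/2, 2): F = (11.5000, 0.0000, -11.2500).
Jacobian J = [[0, 1, 4], [-3·x₃ + 4, 0, -3·x₁ - 2], [4·x₁, -2·x₂ - 3·x₃, -3·x₂]].
At the point, J = [[0.0000, 1.0000, 4.0000], [-2.0000, 0.0000, 4.0000], [-8.0000, -11.0000, -7.5000]] (det J = 41.0000).
Solving J·Δ = −F gives Δ = (-11.2439, 10.9878, -5.6220).
Then the next iterate is (x₁, x₂, x₃)₁ = (-13.2439, 13.4878, -3.6220).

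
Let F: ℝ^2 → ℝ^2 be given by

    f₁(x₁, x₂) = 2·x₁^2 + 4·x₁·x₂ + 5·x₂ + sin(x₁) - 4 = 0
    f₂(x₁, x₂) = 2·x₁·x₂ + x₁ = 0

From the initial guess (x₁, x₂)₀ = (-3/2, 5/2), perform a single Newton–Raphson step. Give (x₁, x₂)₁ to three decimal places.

At (-3/2, 5/2): F = (-2.99749, -9.000).
Jacobian J = [[4·x₁ + 4·x₂ + cos(x₁), 4·x₁ + 5], [2·x₂ + 1, 2·x₁]].
At the point, J = [[4.07074, -1.000], [6.000, -3.000]] (det J = -6.21221).
Solving J·Δ = −F gives Δ = (-0.001, -3.002).
Then the next iterate is (x₁, x₂)₁ = (-1.501, -0.502).

(-1.501, -0.502)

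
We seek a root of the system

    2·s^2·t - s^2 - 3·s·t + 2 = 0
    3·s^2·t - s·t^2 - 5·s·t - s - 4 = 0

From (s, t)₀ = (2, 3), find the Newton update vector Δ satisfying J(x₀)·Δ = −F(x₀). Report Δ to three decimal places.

At (2, 3): F = (4.000, -18.000).
Jacobian J = [[4·s·t - 2·s - 3·t, 2·s^2 - 3·s], [6·s·t - t^2 - 5·t - 1, 3·s^2 - 2·s·t - 5·s]].
At the point, J = [[11.000, 2.000], [11.000, -10.000]] (det J = -132.000).
Solving J·Δ = −F gives Δ = (-0.030, -1.833).

(-0.030, -1.833)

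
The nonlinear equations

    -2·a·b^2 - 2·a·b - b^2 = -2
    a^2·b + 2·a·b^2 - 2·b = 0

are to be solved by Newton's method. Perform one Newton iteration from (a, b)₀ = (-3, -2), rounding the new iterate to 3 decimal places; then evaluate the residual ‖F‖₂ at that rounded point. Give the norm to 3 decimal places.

10.252

At (-3, -2): F = (10.000, -38.000).
Jacobian J = [[-2·b^2 - 2·b, -4·a·b - 2·a - 2·b], [2·a·b + 2·b^2, a^2 + 4·a·b - 2]].
At the point, J = [[-4.000, -14.000], [20.000, 31.000]] (det J = 156.000).
Solving J·Δ = −F gives Δ = (1.423, 0.308).
Then the next iterate is (a, b)₁ = (-1.577, -1.692).
Re-evaluating at (-1.577, -1.692): F = (2.83004, -9.85336), so ‖F‖₂ = 10.252.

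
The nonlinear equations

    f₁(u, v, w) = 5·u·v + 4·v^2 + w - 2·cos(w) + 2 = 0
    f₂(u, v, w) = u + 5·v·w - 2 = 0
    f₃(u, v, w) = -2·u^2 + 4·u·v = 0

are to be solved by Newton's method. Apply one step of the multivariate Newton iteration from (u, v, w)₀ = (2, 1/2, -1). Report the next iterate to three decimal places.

At (2, 1/2, -1): F = (5.91940, -2.500, -4.000).
Jacobian J = [[5·v, 5·u + 8·v, 2·sin(w) + 1], [1, 5·w, 5·v], [-4·u + 4·v, 4·u, 0]].
At the point, J = [[2.500, 14.000, -0.68294], [1.000, -5.000, 2.500], [-6.000, 8.000, 0.000]] (det J = -244.97528).
Solving J·Δ = −F gives Δ = (-0.943, -0.207, 0.962).
Then the next iterate is (u, v, w)₁ = (1.057, 0.293, -0.038).

(1.057, 0.293, -0.038)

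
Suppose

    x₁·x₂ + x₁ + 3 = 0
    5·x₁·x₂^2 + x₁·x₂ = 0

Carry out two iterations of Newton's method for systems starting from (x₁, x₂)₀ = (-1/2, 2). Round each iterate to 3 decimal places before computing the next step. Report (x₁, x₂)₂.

At (-1/2, 2): F = (1.500, -11.000).
Jacobian J = [[x₂ + 1, x₁], [5·x₂^2 + x₂, 10·x₁·x₂ + x₁]].
At the point, J = [[3.000, -0.500], [22.000, -10.500]] (det J = -20.500).
Solving J·Δ = −F gives Δ = (-1.037, -3.220).
Then the next iterate is (x₁, x₂)₁ = (-1.537, -1.220).
Round to (-1.537, -1.220) and repeat: F = (3.33814, -9.56321), J = [[-0.220, -1.537], [6.222, 17.21440]].
Δ = (-7.404, 3.232), so (x₁, x₂)₂ = (-8.941, 2.012).

(-8.941, 2.012)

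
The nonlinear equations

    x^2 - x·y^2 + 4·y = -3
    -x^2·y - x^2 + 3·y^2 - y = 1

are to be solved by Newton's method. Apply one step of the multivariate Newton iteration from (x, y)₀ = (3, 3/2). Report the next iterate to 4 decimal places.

(1.6984, 2.7738)

At (3, 3/2): F = (11.2500, -18.2500).
Jacobian J = [[2·x - y^2, -2·x·y + 4], [-2·x·y - 2·x, -x^2 + 6·y - 1]].
At the point, J = [[3.7500, -5.0000], [-15.0000, -1.0000]] (det J = -78.7500).
Solving J·Δ = −F gives Δ = (-1.3016, 1.2738).
Then the next iterate is (x, y)₁ = (1.6984, 2.7738).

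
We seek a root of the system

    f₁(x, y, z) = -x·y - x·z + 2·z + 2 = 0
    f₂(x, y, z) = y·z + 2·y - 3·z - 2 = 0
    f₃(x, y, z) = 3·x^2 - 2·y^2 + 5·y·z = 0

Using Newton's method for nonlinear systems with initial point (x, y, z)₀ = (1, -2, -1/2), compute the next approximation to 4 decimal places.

(-0.1388, -2.0670, -1.2201)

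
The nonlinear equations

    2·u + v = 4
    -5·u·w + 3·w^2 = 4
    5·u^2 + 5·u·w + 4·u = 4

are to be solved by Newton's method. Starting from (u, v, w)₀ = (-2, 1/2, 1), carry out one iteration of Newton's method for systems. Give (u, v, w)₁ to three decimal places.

(-1.743, 7.487, 0.518)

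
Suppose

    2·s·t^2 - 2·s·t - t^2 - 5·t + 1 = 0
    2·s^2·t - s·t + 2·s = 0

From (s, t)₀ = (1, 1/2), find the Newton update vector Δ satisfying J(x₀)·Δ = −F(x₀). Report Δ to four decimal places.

At (1, 1/2): F = (-2.2500, 2.5000).
Jacobian J = [[2·t^2 - 2·t, 4·s·t - 2·s - 2·t - 5], [4·s·t - t + 2, 2·s^2 - s]].
At the point, J = [[-0.5000, -6.0000], [3.5000, 1.0000]] (det J = 20.5000).
Solving J·Δ = −F gives Δ = (-0.6220, -0.3232).

(-0.6220, -0.3232)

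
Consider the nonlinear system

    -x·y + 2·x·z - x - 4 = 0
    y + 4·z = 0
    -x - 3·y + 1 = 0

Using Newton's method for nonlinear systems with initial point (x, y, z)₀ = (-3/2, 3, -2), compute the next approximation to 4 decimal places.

At (-3/2, 3, -2): F = (8.0000, -5.0000, -6.5000).
Jacobian J = [[-y + 2·z - 1, -x, 2·x], [0, 1, 4], [-1, -3, 0]].
At the point, J = [[-8.0000, 1.5000, -3.0000], [0.0000, 1.0000, 4.0000], [-1.0000, -3.0000, 0.0000]] (det J = -105.0000).
Solving J·Δ = −F gives Δ = (-0.0714, -2.1429, 1.7857).
Then the next iterate is (x, y, z)₁ = (-1.5714, 0.8571, -0.2143).

(-1.5714, 0.8571, -0.2143)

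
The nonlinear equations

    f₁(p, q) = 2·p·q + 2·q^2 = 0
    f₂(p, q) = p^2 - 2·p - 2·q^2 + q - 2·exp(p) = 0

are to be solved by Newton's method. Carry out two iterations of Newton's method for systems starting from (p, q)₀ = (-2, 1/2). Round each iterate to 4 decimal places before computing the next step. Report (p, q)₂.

(-0.3634, -0.6271)

At (-2, 1/2): F = (-1.5000, 7.729329).
Jacobian J = [[2·q, 2·p + 4·q], [2·p - 2·exp(p) - 2, -4·q + 1]].
At the point, J = [[1.0000, -2.0000], [-6.270671, -1.0000]] (det J = -13.541341).
Solving J·Δ = −F gives Δ = (1.2524, -0.1238).
Then the next iterate is (p, q)₁ = (-0.7476, 0.3762).
Round to (-0.7476, 0.3762) and repeat: F = (-0.279441, 1.200250), J = [[0.7524, 0.0096], [-4.442203, -0.5048]].
Δ = (0.3842, -1.0033), so (p, q)₂ = (-0.3634, -0.6271).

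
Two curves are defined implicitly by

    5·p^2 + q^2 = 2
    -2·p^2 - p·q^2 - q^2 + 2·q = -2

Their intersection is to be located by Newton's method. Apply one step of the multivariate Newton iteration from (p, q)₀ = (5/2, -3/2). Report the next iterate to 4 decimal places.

At (5/2, -3/2): F = (31.5000, -21.3750).
Jacobian J = [[10·p, 2·q], [-4·p - q^2, -2·p·q - 2·q + 2]].
At the point, J = [[25.0000, -3.0000], [-12.2500, 12.5000]] (det J = 275.7500).
Solving J·Δ = −F gives Δ = (-1.1954, 0.5385).
Then the next iterate is (p, q)₁ = (1.3046, -0.9615).

(1.3046, -0.9615)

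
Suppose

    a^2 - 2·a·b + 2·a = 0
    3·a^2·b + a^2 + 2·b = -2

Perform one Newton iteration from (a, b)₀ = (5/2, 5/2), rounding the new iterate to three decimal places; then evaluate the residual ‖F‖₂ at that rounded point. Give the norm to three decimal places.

At (5/2, 5/2): F = (-1.250, 60.125).
Jacobian J = [[2·a - 2·b + 2, -2·a], [6·a·b + 2·a, 3·a^2 + 2]].
At the point, J = [[2.000, -5.000], [42.500, 20.750]] (det J = 254.000).
Solving J·Δ = −F gives Δ = (-1.081, -0.683).
Then the next iterate is (a, b)₁ = (1.419, 1.817).
Re-evaluating at (1.419, 1.817): F = (-0.30509, 18.62348), so ‖F‖₂ = 18.626.

18.626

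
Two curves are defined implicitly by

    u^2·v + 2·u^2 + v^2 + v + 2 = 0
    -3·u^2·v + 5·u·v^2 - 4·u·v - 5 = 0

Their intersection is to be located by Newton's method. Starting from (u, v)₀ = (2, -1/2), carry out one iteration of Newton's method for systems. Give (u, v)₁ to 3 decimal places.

At (2, -1/2): F = (7.750, 7.500).
Jacobian J = [[2·u·v + 4·u, u^2 + 2·v + 1], [-6·u·v + 5·v^2 - 4·v, -3·u^2 + 10·u·v - 4·u]].
At the point, J = [[6.000, 4.000], [9.250, -30.000]] (det J = -217.000).
Solving J·Δ = −F gives Δ = (-1.210, -0.123).
Then the next iterate is (u, v)₁ = (0.790, -0.623).

(0.790, -0.623)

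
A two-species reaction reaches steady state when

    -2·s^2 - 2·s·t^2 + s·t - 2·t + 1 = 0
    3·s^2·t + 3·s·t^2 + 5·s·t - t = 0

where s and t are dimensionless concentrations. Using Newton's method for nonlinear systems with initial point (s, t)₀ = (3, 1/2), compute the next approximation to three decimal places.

At (3, 1/2): F = (-18.000, 22.750).
Jacobian J = [[-4·s - 2·t^2 + t, -4·s·t + s - 2], [6·s·t + 3·t^2 + 5·t, 3·s^2 + 6·s·t + 5·s - 1]].
At the point, J = [[-12.000, -5.000], [12.250, 50.000]] (det J = -538.750).
Solving J·Δ = −F gives Δ = (-1.459, -0.097).
Then the next iterate is (s, t)₁ = (1.541, 0.403).

(1.541, 0.403)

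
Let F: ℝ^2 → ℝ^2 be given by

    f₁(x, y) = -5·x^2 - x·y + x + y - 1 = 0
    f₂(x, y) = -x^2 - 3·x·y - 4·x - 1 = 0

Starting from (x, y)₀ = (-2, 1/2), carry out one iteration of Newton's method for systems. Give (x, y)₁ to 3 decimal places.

At (-2, 1/2): F = (-21.500, 6.000).
Jacobian J = [[-10·x - y + 1, -x + 1], [-2·x - 3·y - 4, -3·x]].
At the point, J = [[20.500, 3.000], [-1.500, 6.000]] (det J = 127.500).
Solving J·Δ = −F gives Δ = (1.153, -0.712).
Then the next iterate is (x, y)₁ = (-0.847, -0.212).

(-0.847, -0.212)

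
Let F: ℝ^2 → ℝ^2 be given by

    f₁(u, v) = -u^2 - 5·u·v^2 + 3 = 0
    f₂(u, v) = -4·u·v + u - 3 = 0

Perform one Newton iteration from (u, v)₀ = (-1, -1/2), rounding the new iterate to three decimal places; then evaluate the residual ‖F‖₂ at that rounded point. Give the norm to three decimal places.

4.251

At (-1, -1/2): F = (3.250, -6.000).
Jacobian J = [[-2·u - 5·v^2, -10·u·v], [-4·v + 1, -4·u]].
At the point, J = [[0.750, -5.000], [3.000, 4.000]] (det J = 18.000).
Solving J·Δ = −F gives Δ = (0.944, 0.792).
Then the next iterate is (u, v)₁ = (-0.056, 0.292).
Re-evaluating at (-0.056, 0.292): F = (3.02074, -2.99059), so ‖F‖₂ = 4.251.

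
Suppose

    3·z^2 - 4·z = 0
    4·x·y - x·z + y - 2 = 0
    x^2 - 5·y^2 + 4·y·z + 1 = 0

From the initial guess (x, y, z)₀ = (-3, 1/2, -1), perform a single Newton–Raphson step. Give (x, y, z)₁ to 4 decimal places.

At (-3, 1/2, -1): F = (7.0000, -10.5000, 6.7500).
Jacobian J = [[0, 0, 6·z - 4], [4·y - z, 4·x + 1, -x], [2·x, -10·y + 4·z, 4·y]].
At the point, J = [[0.0000, 0.0000, -10.0000], [3.0000, -11.0000, 3.0000], [-6.0000, -9.0000, 2.0000]] (det J = 930.0000).
Solving J·Δ = −F gives Δ = (1.7769, -0.2790, 0.7000).
Then the next iterate is (x, y, z)₁ = (-1.2231, 0.2210, -0.3000).

(-1.2231, 0.2210, -0.3000)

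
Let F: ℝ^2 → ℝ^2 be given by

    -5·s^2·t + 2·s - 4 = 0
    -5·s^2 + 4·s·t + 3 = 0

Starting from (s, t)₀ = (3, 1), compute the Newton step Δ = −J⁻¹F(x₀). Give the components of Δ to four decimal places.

(-1.2390, -0.1846)

At (3, 1): F = (-43.0000, -30.0000).
Jacobian J = [[-10·s·t + 2, -5·s^2], [-10·s + 4·t, 4·s]].
At the point, J = [[-28.0000, -45.0000], [-26.0000, 12.0000]] (det J = -1506.0000).
Solving J·Δ = −F gives Δ = (-1.2390, -0.1846).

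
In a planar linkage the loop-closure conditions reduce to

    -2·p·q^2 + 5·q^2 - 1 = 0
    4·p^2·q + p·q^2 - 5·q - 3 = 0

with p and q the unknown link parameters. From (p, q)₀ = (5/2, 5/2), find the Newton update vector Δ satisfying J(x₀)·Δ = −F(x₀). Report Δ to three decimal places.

(-0.080, -1.788)

At (5/2, 5/2): F = (-1.000, 62.625).
Jacobian J = [[-2·q^2, -4·p·q + 10·q], [8·p·q + q^2, 4·p^2 + 2·p·q - 5]].
At the point, J = [[-12.500, 0.000], [56.250, 32.500]] (det J = -406.250).
Solving J·Δ = −F gives Δ = (-0.080, -1.788).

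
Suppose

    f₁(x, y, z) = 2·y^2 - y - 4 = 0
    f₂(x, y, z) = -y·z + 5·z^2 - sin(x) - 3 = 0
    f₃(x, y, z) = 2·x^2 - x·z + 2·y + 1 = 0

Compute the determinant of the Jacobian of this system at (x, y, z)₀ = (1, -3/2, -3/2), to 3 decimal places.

523.532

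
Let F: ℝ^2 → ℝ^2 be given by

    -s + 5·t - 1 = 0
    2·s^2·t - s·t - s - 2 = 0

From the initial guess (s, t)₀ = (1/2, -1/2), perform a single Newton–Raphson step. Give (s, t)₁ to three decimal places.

(-1.167, -0.033)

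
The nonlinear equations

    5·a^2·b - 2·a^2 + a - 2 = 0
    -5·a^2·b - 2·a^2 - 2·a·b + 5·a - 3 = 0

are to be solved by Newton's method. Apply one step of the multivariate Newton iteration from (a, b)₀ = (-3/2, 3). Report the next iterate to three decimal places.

At (-3/2, 3): F = (25.750, -39.750).
Jacobian J = [[10·a·b - 4·a + 1, 5·a^2], [-10·a·b - 4·a - 2·b + 5, -5·a^2 - 2·a]].
At the point, J = [[-38.000, 11.250], [50.000, -8.250]] (det J = -249.000).
Solving J·Δ = −F gives Δ = (0.943, 0.896).
Then the next iterate is (a, b)₁ = (-0.557, 3.896).

(-0.557, 3.896)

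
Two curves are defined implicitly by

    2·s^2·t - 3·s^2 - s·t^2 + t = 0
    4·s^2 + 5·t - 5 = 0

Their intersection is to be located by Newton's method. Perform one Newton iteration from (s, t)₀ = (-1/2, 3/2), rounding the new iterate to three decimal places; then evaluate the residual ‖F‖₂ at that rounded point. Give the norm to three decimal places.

At (-1/2, 3/2): F = (2.625, 3.500).
Jacobian J = [[4·s·t - 6·s - t^2, 2·s^2 - 2·s·t + 1], [8·s, 5]].
At the point, J = [[-2.250, 3.000], [-4.000, 5.000]] (det J = 0.750).
Solving J·Δ = −F gives Δ = (-3.500, -3.500).
Then the next iterate is (s, t)₁ = (-4.000, -2.000).
Re-evaluating at (-4.000, -2.000): F = (-98.000, 49.000), so ‖F‖₂ = 109.567.

109.567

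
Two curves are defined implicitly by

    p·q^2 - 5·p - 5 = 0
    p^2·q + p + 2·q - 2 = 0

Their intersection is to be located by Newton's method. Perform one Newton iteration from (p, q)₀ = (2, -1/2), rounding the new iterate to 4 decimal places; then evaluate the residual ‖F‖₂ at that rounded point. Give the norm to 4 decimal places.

At (2, -1/2): F = (-14.5000, -3.0000).
Jacobian J = [[q^2 - 5, 2·p·q], [2·p·q + 1, p^2 + 2]].
At the point, J = [[-4.7500, -2.0000], [-1.0000, 6.0000]] (det J = -30.5000).
Solving J·Δ = −F gives Δ = (-3.0492, -0.0082).
Then the next iterate is (p, q)₁ = (-1.0492, -0.5082).
Re-evaluating at (-1.0492, -0.5082): F = (-0.024974, -4.625037), so ‖F‖₂ = 4.6251.

4.6251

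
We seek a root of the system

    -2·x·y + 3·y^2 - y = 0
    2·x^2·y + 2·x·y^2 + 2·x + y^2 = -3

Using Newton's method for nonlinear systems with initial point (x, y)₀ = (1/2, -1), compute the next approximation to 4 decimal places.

At (1/2, -1): F = (5.0000, 5.5000).
Jacobian J = [[-2·y, -2·x + 6·y - 1], [4·x·y + 2·y^2 + 2, 2·x^2 + 4·x·y + 2·y]].
At the point, J = [[2.0000, -8.0000], [2.0000, -3.5000]] (det J = 9.0000).
Solving J·Δ = −F gives Δ = (-2.9444, -0.1111).
Then the next iterate is (x, y)₁ = (-2.4444, -1.1111).

(-2.4444, -1.1111)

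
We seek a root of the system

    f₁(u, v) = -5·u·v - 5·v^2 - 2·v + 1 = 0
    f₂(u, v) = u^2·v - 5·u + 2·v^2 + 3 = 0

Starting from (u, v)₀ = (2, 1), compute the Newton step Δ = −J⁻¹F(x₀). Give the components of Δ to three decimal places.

(-2.419, -0.177)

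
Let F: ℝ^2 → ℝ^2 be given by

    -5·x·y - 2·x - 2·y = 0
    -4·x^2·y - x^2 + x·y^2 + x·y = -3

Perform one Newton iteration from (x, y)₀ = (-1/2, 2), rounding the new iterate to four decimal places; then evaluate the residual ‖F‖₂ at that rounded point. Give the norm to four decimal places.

0.1587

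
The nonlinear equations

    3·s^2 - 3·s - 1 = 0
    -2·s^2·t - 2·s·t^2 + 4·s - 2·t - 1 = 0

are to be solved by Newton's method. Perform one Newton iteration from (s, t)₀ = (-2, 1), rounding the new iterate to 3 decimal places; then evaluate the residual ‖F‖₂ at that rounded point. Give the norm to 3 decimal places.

3.872

At (-2, 1): F = (17.000, -15.000).
Jacobian J = [[6·s - 3, 0], [-4·s·t - 2·t^2 + 4, -2·s^2 - 4·s·t - 2]].
At the point, J = [[-15.000, 0.000], [10.000, -2.000]] (det J = 30.000).
Solving J·Δ = −F gives Δ = (1.133, -1.833).
Then the next iterate is (s, t)₁ = (-0.867, -0.833).
Re-evaluating at (-0.867, -0.833): F = (3.85607, -0.34648), so ‖F‖₂ = 3.872.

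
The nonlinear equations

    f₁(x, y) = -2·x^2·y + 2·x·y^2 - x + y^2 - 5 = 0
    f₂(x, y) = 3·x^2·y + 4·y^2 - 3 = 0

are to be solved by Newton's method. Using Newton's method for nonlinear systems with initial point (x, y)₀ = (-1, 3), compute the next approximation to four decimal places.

(-0.7230, 1.6291)

At (-1, 3): F = (-19.0000, 42.0000).
Jacobian J = [[-4·x·y + 2·y^2 - 1, -2·x^2 + 4·x·y + 2·y], [6·x·y, 3·x^2 + 8·y]].
At the point, J = [[29.0000, -8.0000], [-18.0000, 27.0000]] (det J = 639.0000).
Solving J·Δ = −F gives Δ = (0.2770, -1.3709).
Then the next iterate is (x, y)₁ = (-0.7230, 1.6291).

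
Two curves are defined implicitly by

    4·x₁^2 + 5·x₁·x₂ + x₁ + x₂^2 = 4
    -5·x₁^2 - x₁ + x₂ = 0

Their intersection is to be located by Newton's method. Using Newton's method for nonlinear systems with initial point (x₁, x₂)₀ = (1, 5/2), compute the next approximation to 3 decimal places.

(0.584, 1.420)

At (1, 5/2): F = (19.750, -3.500).
Jacobian J = [[8·x₁ + 5·x₂ + 1, 5·x₁ + 2·x₂], [-10·x₁ - 1, 1]].
At the point, J = [[21.500, 10.000], [-11.000, 1.000]] (det J = 131.500).
Solving J·Δ = −F gives Δ = (-0.416, -1.080).
Then the next iterate is (x₁, x₂)₁ = (0.584, 1.420).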